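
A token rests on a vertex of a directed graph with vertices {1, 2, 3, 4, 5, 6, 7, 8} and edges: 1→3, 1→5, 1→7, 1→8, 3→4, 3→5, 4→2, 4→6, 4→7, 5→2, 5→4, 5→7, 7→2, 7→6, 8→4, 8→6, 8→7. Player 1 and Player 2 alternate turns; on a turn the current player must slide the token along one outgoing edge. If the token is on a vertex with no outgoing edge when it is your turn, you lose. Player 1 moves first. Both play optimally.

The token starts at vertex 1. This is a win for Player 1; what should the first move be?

Classify positions by backward induction: terminal positions (no move available) are L. From any other position, the mover wins iff some move reaches an L.
Every edge goes from a vertex to one that appears earlier in the order 6, 2, 7, 4, 8, 5, 3, 1, so processing vertices in that order labels each vertex after all of its successors.
6: no outgoing edge → L
2: no outgoing edge → L
7: can move to 2, which is L ⇒ W
4: can move to 2, which is L ⇒ W
8: can move to 6, which is L ⇒ W
5: can move to 2, which is L ⇒ W
3: moves to 5(W), 4(W); every one is W ⇒ L
1: can move to 3, which is L ⇒ W
From 1, the L positions reachable in one move are: 3.

Move to 3.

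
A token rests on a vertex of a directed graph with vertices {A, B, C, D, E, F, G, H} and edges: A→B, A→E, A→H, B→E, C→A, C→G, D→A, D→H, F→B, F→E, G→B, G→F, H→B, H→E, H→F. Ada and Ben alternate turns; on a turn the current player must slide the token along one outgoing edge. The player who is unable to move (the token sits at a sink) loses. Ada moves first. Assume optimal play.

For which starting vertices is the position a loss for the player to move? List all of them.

Label each position W (a win for the player to move) or L (a loss). A position with no legal move is L; any other position is W exactly when some move reaches an L, and L when every move reaches a W.
Every edge goes from a vertex to one that appears earlier in the order E, B, F, H, A, G, D, C, so processing vertices in that order labels each vertex after all of its successors.
E: no outgoing edge → L
B: →E(L), so W
F: →E(L), so W
H: →E(L), so W
A: →E(L), so W
G: →F(W), B(W) — all W, so L
D: →A(W), H(W) — all W, so L
C: →G(L), so W
The losing starting vertices are exactly the entries labelled L in this table (3 of them).

D, E, G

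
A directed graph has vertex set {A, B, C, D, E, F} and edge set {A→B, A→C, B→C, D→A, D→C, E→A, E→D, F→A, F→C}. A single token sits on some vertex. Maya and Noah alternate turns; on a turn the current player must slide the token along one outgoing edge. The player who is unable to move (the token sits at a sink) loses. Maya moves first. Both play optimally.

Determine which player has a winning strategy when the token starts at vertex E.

Compute win/loss labels from the base case upward. A position with no move is L. Any other position is W if it can reach an L in one move, else L.
Every edge goes from a vertex to one that appears earlier in the order C, B, A, D, F, E, so processing vertices in that order labels each vertex after all of its successors.
C: no outgoing edge → L
B: can move to C, which is L ⇒ W
A: can move to C, which is L ⇒ W
D: can move to C, which is L ⇒ W
F: can move to C, which is L ⇒ W
E: moves to D(W), A(W); every one is W ⇒ L
Every move from E reaches a W position, so the mover loses.

Noah wins.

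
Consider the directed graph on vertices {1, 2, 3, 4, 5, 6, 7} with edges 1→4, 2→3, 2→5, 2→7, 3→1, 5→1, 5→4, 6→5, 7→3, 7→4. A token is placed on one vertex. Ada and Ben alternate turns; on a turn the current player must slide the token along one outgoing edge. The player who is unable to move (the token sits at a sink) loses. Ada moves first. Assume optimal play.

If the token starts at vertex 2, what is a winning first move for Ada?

Move to 3.

Build the W/L table. Terminal = L. A non-terminal position is W if it has a move to some L; otherwise it is L.
Every edge goes from a vertex to one that appears earlier in the order 4, 1, 5, 3, 7, 6, 2, so processing vertices in that order labels each vertex after all of its successors.
4: no outgoing edge → L
1: reaches L-position 4 → W
5: reaches L-position 4 → W
3: only reaches 1(W), which is W → L
7: reaches L-position 3 → W
6: only reaches 5(W), which is W → L
2: reaches L-position 3 → W
From 2, the L positions reachable in one move are: 3.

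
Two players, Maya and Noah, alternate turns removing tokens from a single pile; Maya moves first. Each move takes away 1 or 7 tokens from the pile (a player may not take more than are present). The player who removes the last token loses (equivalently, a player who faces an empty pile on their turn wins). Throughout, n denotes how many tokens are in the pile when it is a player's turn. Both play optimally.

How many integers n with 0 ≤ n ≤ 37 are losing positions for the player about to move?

19

Positions with no move are W. A position that does have a move is losing for the player to move precisely when every available move leads to a winning position for the opponent. Fill in the labels:
n=0: no move; the opponent has just taken the last token and therefore loses → W
n=1: only reaches 0(W), which is W → L
n=2: reaches L-position 1 → W
n=3: only reaches 2(W), which is W → L
n=4: reaches L-position 3 → W
n=5: only reaches 4(W), which is W → L
n=6: reaches L-position 5 → W
n=7: only reaches 6(W), 0(W), all W → L
n=8: reaches L-position 7 → W
n=9: only reaches 8(W), 2(W), all W → L
n=10: reaches L-position 9 → W
n=11: only reaches 10(W), 4(W), all W → L
n=12: reaches L-position 11 → W
n=13: only reaches 12(W), 6(W), all W → L
n=14: reaches L-position 13 → W
n=15: only reaches 14(W), 8(W), all W → L
n=16: reaches L-position 15 → W
n=17: only reaches 16(W), 10(W), all W → L
n=18: reaches L-position 17 → W
n=19: only reaches 18(W), 12(W), all W → L
n=20: reaches L-position 19 → W
n=21: only reaches 20(W), 14(W), all W → L
n=22: reaches L-position 21 → W
n=23: only reaches 22(W), 16(W), all W → L
n=24: reaches L-position 23 → W
n=25: only reaches 24(W), 18(W), all W → L
n=26: reaches L-position 25 → W
n=27: only reaches 26(W), 20(W), all W → L
n=28: reaches L-position 27 → W
n=29: only reaches 28(W), 22(W), all W → L
n=30: reaches L-position 29 → W
n=31: only reaches 30(W), 24(W), all W → L
n=32: reaches L-position 31 → W
n=33: only reaches 32(W), 26(W), all W → L
n=34: reaches L-position 33 → W
n=35: only reaches 34(W), 28(W), all W → L
n=36: reaches L-position 35 → W
n=37: only reaches 36(W), 30(W), all W → L
L entries with 0 ≤ n ≤ 37: n = 1, 3, 5, 7, 9, 11, 13, 15, 17, 19, 21, 23, 25, 27, 29, 31, 33, 35, 37; that makes 19.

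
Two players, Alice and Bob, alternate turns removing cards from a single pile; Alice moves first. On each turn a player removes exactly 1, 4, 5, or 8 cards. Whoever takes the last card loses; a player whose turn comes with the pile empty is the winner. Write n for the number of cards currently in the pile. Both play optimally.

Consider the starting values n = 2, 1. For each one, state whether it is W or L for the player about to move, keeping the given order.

2: W, 1: L

Work bottom-up. With no move the player to move wins. Otherwise the position is W if at least one move leads to an L position for the opponent, and L if every move leads to a W.
n=0: no move; the opponent has just taken the last card and therefore loses → W
n=1: only reaches 0(W), which is W → L
n=2: reaches L-position 1 → W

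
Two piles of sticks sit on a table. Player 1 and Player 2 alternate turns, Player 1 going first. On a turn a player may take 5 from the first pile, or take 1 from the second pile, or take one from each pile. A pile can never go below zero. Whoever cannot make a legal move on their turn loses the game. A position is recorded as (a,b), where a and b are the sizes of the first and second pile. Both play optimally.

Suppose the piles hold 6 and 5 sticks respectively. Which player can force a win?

Player 2 wins.

Classify positions by backward induction: terminal positions (no move available) are L. From any other position, the mover wins iff some move reaches an L.
No move ever increases a pile, so every position that can arise here has a ≤ 6 and b ≤ 5; it is enough to label the cells with 0 ≤ a ≤ 6 and 0 ≤ b ≤ 5.
Every move lowers a or b (never raises either), so fill the grid row by row in increasing a, and left to right within a row: each cell's successors are then already labelled.
      b=0  b=1  b=2  b=3  b=4  b=5
a=0:    L    W    L    W    L    W
a=1:    L    W    L    W    L    W
a=2:    L    W    L    W    L    W
a=3:    L    W    L    W    L    W
a=4:    L    W    L    W    L    W
a=5:    W    W    W    W    W    W
a=6:    W    L    W    L    W    L
Cells with no legal move (terminal, hence L): (0,0), (1,0), (2,0), (3,0), (4,0).
The remaining L cells, each justified by listing all of its moves:
(0,2): L (sole option (0,1)(W) is W)
(0,4): L (sole option (0,3)(W) is W)
(1,2): L (options (1,1)(W), (0,1)(W) are all W)
(1,4): L (options (1,3)(W), (0,3)(W) are all W)
(2,2): L (options (2,1)(W), (1,1)(W) are all W)
(2,4): L (options (2,3)(W), (1,3)(W) are all W)
(3,2): L (options (3,1)(W), (2,1)(W) are all W)
(3,4): L (options (3,3)(W), (2,3)(W) are all W)
(4,2): L (options (4,1)(W), (3,1)(W) are all W)
(4,4): L (options (4,3)(W), (3,3)(W) are all W)
(6,1): L (options (1,1)(W), (6,0)(W), (5,0)(W) are all W)
(6,3): L (options (1,3)(W), (6,2)(W), (5,2)(W) are all W)
(6,5): L (options (1,5)(W), (6,4)(W), (5,4)(W) are all W)
Every other cell has at least one move into one of the L cells above, so it is W.
Every move from (6,5) reaches a W position, so the mover loses.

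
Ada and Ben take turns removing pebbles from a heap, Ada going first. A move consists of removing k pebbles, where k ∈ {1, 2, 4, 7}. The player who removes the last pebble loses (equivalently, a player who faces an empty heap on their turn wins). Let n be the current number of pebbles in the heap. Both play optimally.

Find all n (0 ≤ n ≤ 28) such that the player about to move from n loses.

1, 4, 7, 10, 13, 16, 19, 22, 25, 28

Work bottom-up. With no move the player to move wins. Otherwise the position is W if at least one move leads to an L position for the opponent, and L if every move leads to a W.
n=0: no move; the opponent has just taken the last pebble and therefore loses → W
n=1: only reaches 0(W), which is W → L
n=2: reaches L-position 1 → W
n=3: reaches L-position 1 → W
n=4: only reaches 3(W), 2(W), 0(W), all W → L
n=5: reaches L-position 4 → W
n=6: reaches L-position 4 → W
n=7: only reaches 6(W), 5(W), 3(W), 0(W), all W → L
n=8: reaches L-position 7 → W
n=9: reaches L-position 7 → W
n=10: only reaches 9(W), 8(W), 6(W), 3(W), all W → L
n=11: reaches L-position 10 → W
n=12: reaches L-position 10 → W
n=13: only reaches 12(W), 11(W), 9(W), 6(W), all W → L
n=14: reaches L-position 13 → W
n=15: reaches L-position 13 → W
n=16: only reaches 15(W), 14(W), 12(W), 9(W), all W → L
n=17: reaches L-position 16 → W
n=18: reaches L-position 16 → W
n=19: only reaches 18(W), 17(W), 15(W), 12(W), all W → L
n=20: reaches L-position 19 → W
n=21: reaches L-position 19 → W
n=22: only reaches 21(W), 20(W), 18(W), 15(W), all W → L
n=23: reaches L-position 22 → W
n=24: reaches L-position 22 → W
n=25: only reaches 24(W), 23(W), 21(W), 18(W), all W → L
n=26: reaches L-position 25 → W
n=27: reaches L-position 25 → W
n=28: only reaches 27(W), 26(W), 24(W), 21(W), all W → L
Reading off the rows marked L gives the requested list; there are 10 such values of n.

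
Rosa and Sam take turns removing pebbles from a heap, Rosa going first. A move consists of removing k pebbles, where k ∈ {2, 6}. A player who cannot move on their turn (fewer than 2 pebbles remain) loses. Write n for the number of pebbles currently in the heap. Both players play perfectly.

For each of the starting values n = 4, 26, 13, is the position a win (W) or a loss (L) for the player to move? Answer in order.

Compute win/loss labels from the base case upward. A position with no move is L. Any other position is W if it can reach an L in one move, else L.
n=0: no move → L
n=1: no move → L
n=2: W (go to 0, an L position)
n=3: W (go to 1, an L position)
n=4: L (sole option 2(W) is W)
n=5: L (sole option 3(W) is W)
n=6: W (go to 4, an L position)
n=7: W (go to 5, an L position)
n=8: L (options 6(W), 2(W) are all W)
n=9: L (options 7(W), 3(W) are all W)
n=10: W (go to 8, an L position)
n=11: W (go to 9, an L position)
n=12: L (options 10(W), 6(W) are all W)
n=13: L (options 11(W), 7(W) are all W)
n=14: W (go to 12, an L position)
n=15: W (go to 13, an L position)
n=16: L (options 14(W), 10(W) are all W)
n=17: L (options 15(W), 11(W) are all W)
n=18: W (go to 16, an L position)
n=19: W (go to 17, an L position)
n=20: L (options 18(W), 14(W) are all W)
n=21: L (options 19(W), 15(W) are all W)
n=22: W (go to 20, an L position)
n=23: W (go to 21, an L position)
n=24: L (options 22(W), 18(W) are all W)
n=25: L (options 23(W), 19(W) are all W)
n=26: W (go to 24, an L position)

4: L, 26: W, 13: L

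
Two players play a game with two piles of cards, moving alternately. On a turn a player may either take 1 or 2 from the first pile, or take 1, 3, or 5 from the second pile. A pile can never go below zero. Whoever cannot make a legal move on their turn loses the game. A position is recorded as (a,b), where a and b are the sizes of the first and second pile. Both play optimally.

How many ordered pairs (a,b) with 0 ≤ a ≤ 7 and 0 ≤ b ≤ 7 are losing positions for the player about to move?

24

Classify positions by backward induction: terminal positions (no move available) are L. From any other position, the mover wins iff some move reaches an L.
Every move lowers a or b (never raises either), so fill the grid row by row in increasing a, and left to right within a row: each cell's successors are then already labelled.
      b=0  b=1  b=2  b=3  b=4  b=5  b=6  b=7
a=0:    L    W    L    W    L    W    L    W
a=1:    W    L    W    L    W    L    W    L
a=2:    W    W    W    W    W    W    W    W
a=3:    L    W    L    W    L    W    L    W
a=4:    W    L    W    L    W    L    W    L
a=5:    W    W    W    W    W    W    W    W
a=6:    L    W    L    W    L    W    L    W
a=7:    W    L    W    L    W    L    W    L
Cells with no legal move (terminal, hence L): (0,0).
The remaining L cells, each justified by listing all of its moves:
(0,2): the only move is to (0,1)(W), a W ⇒ L
(0,4): moves to (0,3)(W), (0,1)(W); every one is W ⇒ L
(0,6): moves to (0,5)(W), (0,3)(W), (0,1)(W); every one is W ⇒ L
(1,1): moves to (0,1)(W), (1,0)(W); every one is W ⇒ L
(1,3): moves to (0,3)(W), (1,2)(W), (1,0)(W); every one is W ⇒ L
(1,5): moves to (0,5)(W), (1,4)(W), (1,2)(W), (1,0)(W); every one is W ⇒ L
(1,7): moves to (0,7)(W), (1,6)(W), (1,4)(W), (1,2)(W); every one is W ⇒ L
(3,0): moves to (2,0)(W), (1,0)(W); every one is W ⇒ L
(3,2): moves to (2,2)(W), (1,2)(W), (3,1)(W); every one is W ⇒ L
(3,4): moves to (2,4)(W), (1,4)(W), (3,3)(W), (3,1)(W); every one is W ⇒ L
(3,6): moves to (2,6)(W), (1,6)(W), (3,5)(W), (3,3)(W), (3,1)(W); every one is W ⇒ L
(4,1): moves to (3,1)(W), (2,1)(W), (4,0)(W); every one is W ⇒ L
(4,3): moves to (3,3)(W), (2,3)(W), (4,2)(W), (4,0)(W); every one is W ⇒ L
(4,5): moves to (3,5)(W), (2,5)(W), (4,4)(W), (4,2)(W), (4,0)(W); every one is W ⇒ L
(4,7): moves to (3,7)(W), (2,7)(W), (4,6)(W), (4,4)(W), (4,2)(W); every one is W ⇒ L
(6,0): moves to (5,0)(W), (4,0)(W); every one is W ⇒ L
(6,2): moves to (5,2)(W), (4,2)(W), (6,1)(W); every one is W ⇒ L
(6,4): moves to (5,4)(W), (4,4)(W), (6,3)(W), (6,1)(W); every one is W ⇒ L
(6,6): moves to (5,6)(W), (4,6)(W), (6,5)(W), (6,3)(W), (6,1)(W); every one is W ⇒ L
(7,1): moves to (6,1)(W), (5,1)(W), (7,0)(W); every one is W ⇒ L
(7,3): moves to (6,3)(W), (5,3)(W), (7,2)(W), (7,0)(W); every one is W ⇒ L
(7,5): moves to (6,5)(W), (5,5)(W), (7,4)(W), (7,2)(W), (7,0)(W); every one is W ⇒ L
(7,7): moves to (6,7)(W), (5,7)(W), (7,6)(W), (7,4)(W), (7,2)(W); every one is W ⇒ L
Every other cell has at least one move into one of the L cells above, so it is W.
L cells per row: a=0: 4, a=1: 4, a=2: 0, a=3: 4, a=4: 4, a=5: 0, a=6: 4, a=7: 4; total 24.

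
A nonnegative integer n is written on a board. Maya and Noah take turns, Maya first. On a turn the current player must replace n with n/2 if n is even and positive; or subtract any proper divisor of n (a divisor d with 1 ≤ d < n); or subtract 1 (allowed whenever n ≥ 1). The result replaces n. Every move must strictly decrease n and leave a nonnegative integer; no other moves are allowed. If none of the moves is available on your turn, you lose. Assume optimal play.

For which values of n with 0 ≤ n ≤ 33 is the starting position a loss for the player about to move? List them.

0, 2, 5, 7, 9, 11, 13, 15, 17, 19, 21, 23, 25, 27, 29, 31, 33

Positions with no move are L. A position that does have a move is losing for the player to move precisely when every available move leads to a winning position for the opponent. Fill in the labels:
n=0: no move → L
n=1: →0(L), so W
n=2: →1(W) only, which is W, so L
n=3: →2(L), so W
n=4: →2(L), so W
n=5: →4(W) only, which is W, so L
n=6: →5(L), so W
n=7: →6(W) only, which is W, so L
n=8: →7(L), so W
n=9: →6(W), 8(W) — all W, so L
n=10: →5(L), so W
n=11: →10(W) only, which is W, so L
n=12: →9(L), so W
n=13: →12(W) only, which is W, so L
n=14: →7(L), so W
n=15: →10(W), 12(W), 14(W) — all W, so L
n=16: →15(L), so W
n=17: →16(W) only, which is W, so L
n=18: →9(L), so W
n=19: →18(W) only, which is W, so L
n=20: →15(L), so W
n=21: →14(W), 18(W), 20(W) — all W, so L
n=22: →11(L), so W
n=23: →22(W) only, which is W, so L
n=24: →21(L), so W
n=25: →20(W), 24(W) — all W, so L
n=26: →13(L), so W
n=27: →18(W), 24(W), 26(W) — all W, so L
n=28: →21(L), so W
n=29: →28(W) only, which is W, so L
n=30: →15(L), so W
n=31: →30(W) only, which is W, so L
n=32: →31(L), so W
n=33: →22(W), 30(W), 32(W) — all W, so L
Reading off the rows marked L gives the requested list; there are 17 such values of n.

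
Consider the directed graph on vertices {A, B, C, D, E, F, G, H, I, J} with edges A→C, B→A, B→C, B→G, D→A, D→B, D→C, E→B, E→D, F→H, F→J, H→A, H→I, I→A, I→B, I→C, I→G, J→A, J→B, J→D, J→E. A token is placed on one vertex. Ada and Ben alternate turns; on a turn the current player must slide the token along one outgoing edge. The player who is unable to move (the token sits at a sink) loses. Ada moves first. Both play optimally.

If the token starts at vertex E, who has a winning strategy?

Ben wins.

Positions with no move are L. A position that does have a move is losing for the player to move precisely when every available move leads to a winning position for the opponent. Fill in the labels:
Every edge goes from a vertex to one that appears earlier in the order G, C, A, B, D, I, E, H, J, F, so processing vertices in that order labels each vertex after all of its successors.
G: no outgoing edge → L
C: no outgoing edge → L
A: →C(L), so W
B: →C(L), so W
D: →C(L), so W
I: →C(L), so W
E: →D(W), B(W) — all W, so L
H: →I(W), A(W) — all W, so L
J: →E(L), so W
F: →H(L), so W
Every move from E reaches a W position, so the mover loses.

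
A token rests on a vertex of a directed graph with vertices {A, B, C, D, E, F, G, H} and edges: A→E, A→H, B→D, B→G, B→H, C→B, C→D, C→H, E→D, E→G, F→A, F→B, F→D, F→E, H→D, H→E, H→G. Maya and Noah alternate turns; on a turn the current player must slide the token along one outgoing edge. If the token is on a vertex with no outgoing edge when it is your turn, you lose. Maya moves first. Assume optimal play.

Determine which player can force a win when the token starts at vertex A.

Work bottom-up. With no move the player to move loses. Otherwise the position is W if at least one move leads to an L position for the opponent, and L if every move leads to a W.
Every edge goes from a vertex to one that appears earlier in the order D, G, E, H, B, A, F, C, so processing vertices in that order labels each vertex after all of its successors.
D: no outgoing edge → L
G: no outgoing edge → L
E: →G(L), so W
H: →G(L), so W
B: →G(L), so W
A: →H(W), E(W) — all W, so L
F: →A(L), so W
C: →D(L), so W
Every move from A reaches a W position, so the mover loses.

Noah wins.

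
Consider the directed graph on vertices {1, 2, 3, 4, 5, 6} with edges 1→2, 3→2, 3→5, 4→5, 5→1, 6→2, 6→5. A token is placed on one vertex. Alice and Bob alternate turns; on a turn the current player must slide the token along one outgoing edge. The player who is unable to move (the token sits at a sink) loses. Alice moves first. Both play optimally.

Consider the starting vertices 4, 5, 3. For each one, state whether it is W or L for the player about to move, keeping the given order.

4: W, 5: L, 3: W

Label each position W (a win for the player to move) or L (a loss). A position with no legal move is L; any other position is W exactly when some move reaches an L, and L when every move reaches a W.
Every edge goes from a vertex to one that appears earlier in the order 2, 1, 5, 6, 4, 3, so processing vertices in that order labels each vertex after all of its successors.
2: no outgoing edge → L
1: W (go to 2, an L position)
5: L (sole option 1(W) is W)
6: W (go to 5, an L position)
4: W (go to 5, an L position)
3: W (go to 5, an L position)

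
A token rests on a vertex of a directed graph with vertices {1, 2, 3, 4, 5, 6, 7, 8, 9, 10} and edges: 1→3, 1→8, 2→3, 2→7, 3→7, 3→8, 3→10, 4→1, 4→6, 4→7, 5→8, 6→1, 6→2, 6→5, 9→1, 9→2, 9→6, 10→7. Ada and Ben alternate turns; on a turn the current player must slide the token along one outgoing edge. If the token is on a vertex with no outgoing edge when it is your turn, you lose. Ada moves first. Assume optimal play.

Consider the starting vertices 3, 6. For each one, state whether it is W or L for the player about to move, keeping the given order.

3: W, 6: L

Build the W/L table. Terminal = L. A non-terminal position is W if it has a move to some L; otherwise it is L.
Every edge goes from a vertex to one that appears earlier in the order 8, 7, 10, 3, 1, 5, 2, 6, 4, 9, so processing vertices in that order labels each vertex after all of its successors.
8: no outgoing edge → L
7: no outgoing edge → L
10: W (go to 7, an L position)
3: W (go to 7, an L position)
1: W (go to 8, an L position)
5: W (go to 8, an L position)
2: W (go to 7, an L position)
6: L (options 2(W), 5(W), 1(W) are all W)
4: W (go to 6, an L position)
9: W (go to 6, an L position)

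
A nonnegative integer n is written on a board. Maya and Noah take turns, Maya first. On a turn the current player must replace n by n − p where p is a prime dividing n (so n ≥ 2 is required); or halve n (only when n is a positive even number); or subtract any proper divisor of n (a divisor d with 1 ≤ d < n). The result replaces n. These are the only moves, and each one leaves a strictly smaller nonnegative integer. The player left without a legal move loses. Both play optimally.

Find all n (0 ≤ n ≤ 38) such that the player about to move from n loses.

Build the W/L table. Terminal = L. A non-terminal position is W if it has a move to some L; otherwise it is L.
n=0: no move → L
n=1: no move → L
n=2: reaches L-position 0 → W
n=3: reaches L-position 0 → W
n=4: only reaches 2(W), 3(W), all W → L
n=5: reaches L-position 0 → W
n=6: reaches L-position 4 → W
n=7: reaches L-position 0 → W
n=8: reaches L-position 4 → W
n=9: only reaches 6(W), 8(W), all W → L
n=10: reaches L-position 9 → W
n=11: reaches L-position 0 → W
n=12: reaches L-position 9 → W
n=13: reaches L-position 0 → W
n=14: only reaches 7(W), 12(W), 13(W), all W → L
n=15: reaches L-position 14 → W
n=16: reaches L-position 14 → W
n=17: reaches L-position 0 → W
n=18: reaches L-position 9 → W
n=19: reaches L-position 0 → W
n=20: only reaches 10(W), 15(W), 16(W), 18(W), 19(W), all W → L
n=21: reaches L-position 14 → W
n=22: reaches L-position 20 → W
n=23: reaches L-position 0 → W
n=24: reaches L-position 20 → W
n=25: reaches L-position 20 → W
n=26: only reaches 13(W), 24(W), 25(W), all W → L
n=27: reaches L-position 26 → W
n=28: reaches L-position 14 → W
n=29: reaches L-position 0 → W
n=30: reaches L-position 20 → W
n=31: reaches L-position 0 → W
n=32: only reaches 16(W), 24(W), 28(W), 30(W), 31(W), all W → L
n=33: reaches L-position 32 → W
n=34: reaches L-position 32 → W
n=35: only reaches 28(W), 30(W), 34(W), all W → L
n=36: reaches L-position 32 → W
n=37: reaches L-position 0 → W
n=38: only reaches 19(W), 36(W), 37(W), all W → L
The losing starting values of n are exactly the entries labelled L in this table (10 of them).

0, 1, 4, 9, 14, 20, 26, 32, 35, 38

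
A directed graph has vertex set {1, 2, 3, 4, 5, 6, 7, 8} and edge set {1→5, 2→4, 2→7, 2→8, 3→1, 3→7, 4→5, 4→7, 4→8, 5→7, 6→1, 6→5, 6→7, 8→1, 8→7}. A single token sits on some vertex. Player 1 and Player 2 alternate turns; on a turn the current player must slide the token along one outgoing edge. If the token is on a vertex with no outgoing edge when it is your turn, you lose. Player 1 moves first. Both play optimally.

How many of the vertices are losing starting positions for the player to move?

2

Work bottom-up. With no move the player to move loses. Otherwise the position is W if at least one move leads to an L position for the opponent, and L if every move leads to a W.
Every edge goes from a vertex to one that appears earlier in the order 7, 5, 1, 8, 6, 4, 3, 2, so processing vertices in that order labels each vertex after all of its successors.
7: no outgoing edge → L
5: →7(L), so W
1: →5(W) only, which is W, so L
8: →1(L), so W
6: →1(L), so W
4: →7(L), so W
3: →1(L), so W
2: →7(L), so W
The L vertices are 1, 7; that is 2 in all.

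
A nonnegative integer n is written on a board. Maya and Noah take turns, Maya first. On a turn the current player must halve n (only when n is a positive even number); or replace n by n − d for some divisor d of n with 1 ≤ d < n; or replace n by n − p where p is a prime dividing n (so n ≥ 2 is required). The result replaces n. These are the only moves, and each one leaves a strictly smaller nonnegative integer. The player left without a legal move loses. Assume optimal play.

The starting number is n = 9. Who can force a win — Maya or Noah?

Noah wins.

Compute win/loss labels from the base case upward. A position with no move is L. Any other position is W if it can reach an L in one move, else L.
n=0: no move → L
n=1: no move → L
n=2: W (go to 0, an L position)
n=3: W (go to 0, an L position)
n=4: L (options 2(W), 3(W) are all W)
n=5: W (go to 0, an L position)
n=6: W (go to 4, an L position)
n=7: W (go to 0, an L position)
n=8: W (go to 4, an L position)
n=9: L (options 6(W), 8(W) are all W)
The starting position 9 is L: whatever Maya does, the opponent receives a W position.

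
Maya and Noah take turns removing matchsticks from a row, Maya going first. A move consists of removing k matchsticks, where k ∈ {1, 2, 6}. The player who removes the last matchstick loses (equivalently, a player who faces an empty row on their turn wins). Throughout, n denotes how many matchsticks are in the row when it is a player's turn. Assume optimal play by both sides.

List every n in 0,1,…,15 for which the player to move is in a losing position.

1, 4, 8, 11, 15

Work bottom-up. With no move the player to move wins. Otherwise the position is W if at least one move leads to an L position for the opponent, and L if every move leads to a W.
n=0: no move; the opponent has just taken the last matchstick and therefore loses → W
n=1: the only move is to 0(W), a W ⇒ L
n=2: can move to 1, which is L ⇒ W
n=3: can move to 1, which is L ⇒ W
n=4: moves to 3(W), 2(W); every one is W ⇒ L
n=5: can move to 4, which is L ⇒ W
n=6: can move to 4, which is L ⇒ W
n=7: can move to 1, which is L ⇒ W
n=8: moves to 7(W), 6(W), 2(W); every one is W ⇒ L
n=9: can move to 8, which is L ⇒ W
n=10: can move to 8, which is L ⇒ W
n=11: moves to 10(W), 9(W), 5(W); every one is W ⇒ L
n=12: can move to 11, which is L ⇒ W
n=13: can move to 11, which is L ⇒ W
n=14: can move to 8, which is L ⇒ W
n=15: moves to 14(W), 13(W), 9(W); every one is W ⇒ L
The losing starting values of n are exactly the entries labelled L in this table (5 of them).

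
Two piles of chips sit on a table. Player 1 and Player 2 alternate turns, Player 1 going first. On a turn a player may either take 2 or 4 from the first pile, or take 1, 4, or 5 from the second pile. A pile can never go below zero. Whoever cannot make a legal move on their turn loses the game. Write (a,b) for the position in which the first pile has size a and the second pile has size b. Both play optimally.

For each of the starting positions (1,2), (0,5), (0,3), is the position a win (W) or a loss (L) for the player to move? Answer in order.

Positions with no move are L. A position that does have a move is losing for the player to move precisely when every available move leads to a winning position for the opponent. Fill in the labels:
No move ever increases a pile, so every position that can arise here has a ≤ 1 and b ≤ 5; it is enough to label the cells with 0 ≤ a ≤ 1 and 0 ≤ b ≤ 5.
Every move lowers a or b (never raises either), so fill the grid row by row in increasing a, and left to right within a row: each cell's successors are then already labelled.
      b=0  b=1  b=2  b=3  b=4  b=5
a=0:    L    W    L    W    W    W
a=1:    L    W    L    W    W    W
Cells with no legal move (terminal, hence L): (0,0), (1,0).
The remaining L cells, each justified by listing all of its moves:
(0,2): →(0,1)(W) only, which is W, so L
(1,2): →(1,1)(W) only, which is W, so L
Every other cell has at least one move into one of the L cells above, so it is W.
(1,2): one of the L cells justified above, so L
(0,5): the move to (0,0) reaches an L cell, so W
(0,3): the move to (0,2) reaches an L cell, so W

(1,2): L, (0,5): W, (0,3): W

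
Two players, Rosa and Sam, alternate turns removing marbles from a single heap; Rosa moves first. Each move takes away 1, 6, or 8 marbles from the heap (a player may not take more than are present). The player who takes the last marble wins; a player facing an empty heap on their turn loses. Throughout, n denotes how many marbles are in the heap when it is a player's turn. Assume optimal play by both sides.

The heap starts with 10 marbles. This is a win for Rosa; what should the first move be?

Remove 1, leaving 9.

Label each position W (a win for the player to move) or L (a loss). A position with no legal move is L; any other position is W exactly when some move reaches an L, and L when every move reaches a W.
n=0: no move → L
n=1: →0(L), so W
n=2: →1(W) only, which is W, so L
n=3: →2(L), so W
n=4: →3(W) only, which is W, so L
n=5: →4(L), so W
n=6: →0(L), so W
n=7: →6(W), 1(W) — all W, so L
n=8: →7(L), so W
n=9: →8(W), 3(W), 1(W) — all W, so L
n=10: →9(L), so W
From 10, the L positions reachable in one move are: 9, 4, 2. Any move reaching one of these is winning.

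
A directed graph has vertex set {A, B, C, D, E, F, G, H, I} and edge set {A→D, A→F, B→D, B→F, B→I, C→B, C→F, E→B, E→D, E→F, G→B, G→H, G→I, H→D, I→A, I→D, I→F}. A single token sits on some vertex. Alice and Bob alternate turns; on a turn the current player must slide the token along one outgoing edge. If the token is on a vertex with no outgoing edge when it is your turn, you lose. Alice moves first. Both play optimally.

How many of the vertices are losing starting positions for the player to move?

Label each position W (a win for the player to move) or L (a loss). A position with no legal move is L; any other position is W exactly when some move reaches an L, and L when every move reaches a W.
Every edge goes from a vertex to one that appears earlier in the order D, F, A, I, B, E, H, G, C, so processing vertices in that order labels each vertex after all of its successors.
D: no outgoing edge → L
F: no outgoing edge → L
A: W (go to F, an L position)
I: W (go to F, an L position)
B: W (go to F, an L position)
E: W (go to F, an L position)
H: W (go to D, an L position)
G: L (options H(W), B(W), I(W) are all W)
C: W (go to F, an L position)
The L vertices are D, F, G; that is 3 in all.

3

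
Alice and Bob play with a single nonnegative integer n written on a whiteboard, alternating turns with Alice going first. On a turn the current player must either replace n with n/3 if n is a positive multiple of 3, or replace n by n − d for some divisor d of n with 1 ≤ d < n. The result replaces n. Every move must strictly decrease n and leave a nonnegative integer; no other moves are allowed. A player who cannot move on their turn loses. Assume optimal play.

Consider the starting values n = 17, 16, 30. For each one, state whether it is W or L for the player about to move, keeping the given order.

Label each position W (a win for the player to move) or L (a loss). A position with no legal move is L; any other position is W exactly when some move reaches an L, and L when every move reaches a W.
n=0: no move → L
n=1: no move → L
n=2: →1(L), so W
n=3: →1(L), so W
n=4: →2(W), 3(W) — all W, so L
n=5: →4(L), so W
n=6: →4(L), so W
n=7: →6(W) only, which is W, so L
n=8: →4(L), so W
n=9: →3(W), 6(W), 8(W) — all W, so L
n=10: →9(L), so W
n=11: →10(W) only, which is W, so L
n=12: →4(L), so W
n=13: →12(W) only, which is W, so L
n=14: →7(L), so W
n=15: →5(W), 10(W), 12(W), 14(W) — all W, so L
n=16: →15(L), so W
n=17: →16(W) only, which is W, so L
n=18: →9(L), so W
n=19: →18(W) only, which is W, so L
n=20: →15(L), so W
n=21: →7(L), so W
n=22: →11(L), so W
n=23: →22(W) only, which is W, so L
n=24: →23(L), so W
n=25: →20(W), 24(W) — all W, so L
n=26: →13(L), so W
n=27: →9(L), so W
n=28: →14(W), 21(W), 24(W), 26(W), 27(W) — all W, so L
n=29: →28(L), so W
n=30: →15(L), so W

17: L, 16: W, 30: W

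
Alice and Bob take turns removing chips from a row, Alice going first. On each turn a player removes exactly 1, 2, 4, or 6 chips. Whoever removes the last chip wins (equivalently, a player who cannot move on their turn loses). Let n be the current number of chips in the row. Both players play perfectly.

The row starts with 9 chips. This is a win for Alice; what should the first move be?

Remove 1, leaving 8.

Build the W/L table. Terminal = L. A non-terminal position is W if it has a move to some L; otherwise it is L.
n=0: no move → L
n=1: →0(L), so W
n=2: →0(L), so W
n=3: →2(W), 1(W) — all W, so L
n=4: →3(L), so W
n=5: →3(L), so W
n=6: →0(L), so W
n=7: →3(L), so W
n=8: →7(W), 6(W), 4(W), 2(W) — all W, so L
n=9: →8(L), so W
From 9, the L positions reachable in one move are: 8, 3. Any move reaching one of these is winning.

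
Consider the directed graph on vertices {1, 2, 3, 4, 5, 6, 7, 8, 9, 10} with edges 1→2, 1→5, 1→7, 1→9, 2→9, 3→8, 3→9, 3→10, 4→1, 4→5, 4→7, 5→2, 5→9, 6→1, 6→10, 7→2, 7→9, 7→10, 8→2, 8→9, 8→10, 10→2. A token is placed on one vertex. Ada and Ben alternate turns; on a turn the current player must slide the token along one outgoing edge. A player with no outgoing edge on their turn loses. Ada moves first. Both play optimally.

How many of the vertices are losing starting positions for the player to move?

3

Positions with no move are L. A position that does have a move is losing for the player to move precisely when every available move leads to a winning position for the opponent. Fill in the labels:
Every edge goes from a vertex to one that appears earlier in the order 9, 2, 10, 7, 5, 1, 8, 6, 4, 3, so processing vertices in that order labels each vertex after all of its successors.
9: no outgoing edge → L
2: W (go to 9, an L position)
10: L (sole option 2(W) is W)
7: W (go to 10, an L position)
5: W (go to 9, an L position)
1: W (go to 9, an L position)
8: W (go to 10, an L position)
6: W (go to 10, an L position)
4: L (options 1(W), 5(W), 7(W) are all W)
3: W (go to 10, an L position)
The L vertices are 4, 9, 10; that is 3 in all.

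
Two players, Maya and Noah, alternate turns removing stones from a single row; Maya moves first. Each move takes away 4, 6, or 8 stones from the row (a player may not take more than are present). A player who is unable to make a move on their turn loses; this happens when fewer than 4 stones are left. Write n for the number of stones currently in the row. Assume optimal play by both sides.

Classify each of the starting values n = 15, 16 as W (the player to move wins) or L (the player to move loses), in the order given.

15: L, 16: W

Positions with no move are L. A position that does have a move is losing for the player to move precisely when every available move leads to a winning position for the opponent. Fill in the labels:
n=0: no move → L
n=1: no move → L
n=2: no move → L
n=3: no move → L
n=4: W (go to 0, an L position)
n=5: W (go to 1, an L position)
n=6: W (go to 2, an L position)
n=7: W (go to 3, an L position)
n=8: W (go to 2, an L position)
n=9: W (go to 3, an L position)
n=10: W (go to 2, an L position)
n=11: W (go to 3, an L position)
n=12: L (options 8(W), 6(W), 4(W) are all W)
n=13: L (options 9(W), 7(W), 5(W) are all W)
n=14: L (options 10(W), 8(W), 6(W) are all W)
n=15: L (options 11(W), 9(W), 7(W) are all W)
n=16: W (go to 12, an L position)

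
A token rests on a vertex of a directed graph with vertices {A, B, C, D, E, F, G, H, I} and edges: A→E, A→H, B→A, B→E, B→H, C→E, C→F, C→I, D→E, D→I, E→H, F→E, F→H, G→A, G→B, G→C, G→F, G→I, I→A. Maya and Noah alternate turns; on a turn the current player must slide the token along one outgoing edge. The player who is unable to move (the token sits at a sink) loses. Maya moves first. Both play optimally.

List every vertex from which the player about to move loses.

Build the W/L table. Terminal = L. A non-terminal position is W if it has a move to some L; otherwise it is L.
Every edge goes from a vertex to one that appears earlier in the order H, E, A, I, B, D, F, C, G, so processing vertices in that order labels each vertex after all of its successors.
H: no outgoing edge → L
E: can move to H, which is L ⇒ W
A: can move to H, which is L ⇒ W
I: the only move is to A(W), a W ⇒ L
B: can move to H, which is L ⇒ W
D: can move to I, which is L ⇒ W
F: can move to H, which is L ⇒ W
C: can move to I, which is L ⇒ W
G: can move to I, which is L ⇒ W
The losing starting vertices are exactly the entries labelled L in this table (2 of them).

H, I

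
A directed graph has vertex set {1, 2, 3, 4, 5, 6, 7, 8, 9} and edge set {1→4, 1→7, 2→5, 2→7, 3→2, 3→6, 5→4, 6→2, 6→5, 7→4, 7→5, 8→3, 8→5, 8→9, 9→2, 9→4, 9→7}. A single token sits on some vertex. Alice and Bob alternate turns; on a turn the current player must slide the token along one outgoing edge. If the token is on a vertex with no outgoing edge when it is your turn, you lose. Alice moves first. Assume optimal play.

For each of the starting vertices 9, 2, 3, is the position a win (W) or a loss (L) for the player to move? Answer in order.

9: W, 2: L, 3: W

Compute win/loss labels from the base case upward. A position with no move is L. Any other position is W if it can reach an L in one move, else L.
Every edge goes from a vertex to one that appears earlier in the order 4, 5, 7, 2, 6, 3, 9, 1, 8, so processing vertices in that order labels each vertex after all of its successors.
4: no outgoing edge → L
5: can move to 4, which is L ⇒ W
7: can move to 4, which is L ⇒ W
2: moves to 7(W), 5(W); every one is W ⇒ L
6: can move to 2, which is L ⇒ W
3: can move to 2, which is L ⇒ W
9: can move to 2, which is L ⇒ W
1: can move to 4, which is L ⇒ W
8: moves to 9(W), 3(W), 5(W); every one is W ⇒ L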